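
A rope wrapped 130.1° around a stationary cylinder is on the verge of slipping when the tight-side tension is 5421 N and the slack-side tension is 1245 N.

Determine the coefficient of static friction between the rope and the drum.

T₂/T₁ = e^{μβ} → μ = ln(T₂/T₁)/β.
β = 130.1° = 2.271 rad.
μ = ln(5421/1245)/2.271 = ln(4.354)/2.271 = 0.648.

μ ≈ 0.648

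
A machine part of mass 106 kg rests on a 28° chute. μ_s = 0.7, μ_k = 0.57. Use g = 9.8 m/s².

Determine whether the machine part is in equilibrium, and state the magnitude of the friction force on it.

f ≈ 488 N

N = m g cos θ = 917 N.
Down-slope weight component: m g sin θ = 488 N.
μ_s N = 642 N.
488 ≤ 642 N, so it stays put; friction = 488 N.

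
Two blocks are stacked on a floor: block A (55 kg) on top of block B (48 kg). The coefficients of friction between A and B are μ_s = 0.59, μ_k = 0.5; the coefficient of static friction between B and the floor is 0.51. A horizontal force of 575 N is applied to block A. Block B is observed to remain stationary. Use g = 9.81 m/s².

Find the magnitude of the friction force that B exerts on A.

Between the blocks, N₁ = m_A g = 539.6 N.
So the A–B interface can sustain at most μ_s N₁ = 318.3 N of static friction.
Since P = 575 N > 318.3 N, A slides on B; the A–B friction is kinetic: f₁ = μ_k N₁ = 0.5×539.6 = 270 N.
By Newton's third law B feels 270 N forward from A. With B stationary, the floor's static friction on B balances it: f₂ = 270 N (well within μ_s(m_A+m_B)g = 515.3 N).

f ≈ 270 N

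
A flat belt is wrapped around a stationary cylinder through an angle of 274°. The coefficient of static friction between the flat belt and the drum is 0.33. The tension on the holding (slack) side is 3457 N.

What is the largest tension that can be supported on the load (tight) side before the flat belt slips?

T_max ≈ 16800 N

At impending slip the capstan equation gives T₂/T₁ = e^{μβ} with β in radians.
β = 274° × π/180 = 4.782 rad.
e^{μβ} = e^{0.33×4.782} = 4.846.
T₂ = T₁ · e^{μβ} = 3457 × 4.846 = 16800 N.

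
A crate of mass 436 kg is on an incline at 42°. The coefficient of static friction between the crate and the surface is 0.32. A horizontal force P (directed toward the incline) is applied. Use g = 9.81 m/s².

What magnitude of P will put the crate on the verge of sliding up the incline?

P ≈ 7330 N

At impending motion up the slope, friction acts down-slope at its limit: f = μ_s N.
Perpendicular to the incline: N = m g cos θ + P sin θ.
Along the incline: P cos θ = m g sin θ + μ_s N = m g sin θ + μ_s (m g cos θ + P sin θ).
Solving, P (cos θ − μ_s sin θ) = m g (sin θ + μ_s cos θ), so P = 436×9.81×(sin 42° + 0.32 cos 42°)/(cos 42° − 0.32 sin 42°) = 4280×0.9069/0.529 = 7330 N.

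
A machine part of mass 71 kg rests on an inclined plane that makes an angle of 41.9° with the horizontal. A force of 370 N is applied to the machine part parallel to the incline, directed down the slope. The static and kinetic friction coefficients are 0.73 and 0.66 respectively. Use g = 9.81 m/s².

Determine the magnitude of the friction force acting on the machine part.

f ≈ 342 N (up the incline)

Normal force: N = m g cos θ = 71 × 9.81 × cos 41.9° = 518.4 N.
The friction needed for equilibrium is m g sin θ + P = 465.2 + 370 = 835.2 N, measured positive up-slope.
Static friction can supply at most μ_s N = 378.4 N.
|835.2| exceeds 378.4 N, so the machine part slips down-slope; friction is kinetic, f = μ_k N = 0.66×518.4 = 342 N.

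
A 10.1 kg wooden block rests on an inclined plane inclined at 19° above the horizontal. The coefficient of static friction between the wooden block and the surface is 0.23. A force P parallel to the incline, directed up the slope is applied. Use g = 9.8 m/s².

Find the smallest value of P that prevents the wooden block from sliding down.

P_min ≈ 10.7 N

The wooden block tends to slide down (tan θ > μ_s), so at the point of impending slip friction acts up-slope at its limit: f = μ_s N.
P is parallel to the surface, so N = m g cos θ = 93.6 N.
Along the incline: P + μ_s N = m g sin θ, so P = 32.2 − 0.23×93.6 = 10.7 N.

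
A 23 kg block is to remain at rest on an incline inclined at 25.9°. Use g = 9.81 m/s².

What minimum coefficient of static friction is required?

μ_s,min ≈ 0.486

At the slip threshold m g sin θ = μ_s m g cos θ, so μ_s,min = tan θ.
μ_s,min = tan 25.9° = 0.486.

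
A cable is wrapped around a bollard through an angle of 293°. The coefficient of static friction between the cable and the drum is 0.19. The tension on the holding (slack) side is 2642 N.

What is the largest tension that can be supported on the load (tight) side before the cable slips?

At impending slip the capstan equation gives T₂/T₁ = e^{μβ} with β in radians.
β = 293° × π/180 = 5.114 rad.
e^{μβ} = e^{0.19×5.114} = 2.642.
T₂ = T₁ · e^{μβ} = 2642 × 2.642 = 6980 N.

T_max ≈ 6980 N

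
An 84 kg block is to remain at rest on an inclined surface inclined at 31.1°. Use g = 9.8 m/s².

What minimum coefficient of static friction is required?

μ_s,min ≈ 0.603

At the slip threshold m g sin θ = μ_s m g cos θ, so μ_s,min = tan θ.
μ_s,min = tan 31.1° = 0.603.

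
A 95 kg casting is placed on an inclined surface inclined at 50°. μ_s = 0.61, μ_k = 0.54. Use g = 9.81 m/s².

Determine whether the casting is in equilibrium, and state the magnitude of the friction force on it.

f ≈ 323 N

N = m g cos θ = 599 N.
Down-slope weight component: m g sin θ = 714 N.
μ_s N = 365 N.
714 > 365 N, so it slides; kinetic friction f = μ_k N = 0.54×599 = 323 N.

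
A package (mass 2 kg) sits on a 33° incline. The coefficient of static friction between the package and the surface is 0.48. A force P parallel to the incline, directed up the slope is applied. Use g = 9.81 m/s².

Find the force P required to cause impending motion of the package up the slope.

P ≈ 18.6 N

At impending motion up the slope, friction acts down-slope at its limit: f = μ_s N.
P is parallel to the surface, so N = m g cos θ = 16.5 N.
Along the incline: P = m g sin θ + μ_s N = 10.7 + 0.48×16.5 = 18.6 N.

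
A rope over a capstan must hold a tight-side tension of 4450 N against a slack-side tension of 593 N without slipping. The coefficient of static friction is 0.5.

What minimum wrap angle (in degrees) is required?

β_min ≈ 231°

T₂/T₁ = e^{μβ} → β = ln(T₂/T₁)/μ.
β = ln(4450/593)/0.5 = 2.015/0.5 = 4.031 rad.
In degrees: β = 4.031 × 180/π = 231°.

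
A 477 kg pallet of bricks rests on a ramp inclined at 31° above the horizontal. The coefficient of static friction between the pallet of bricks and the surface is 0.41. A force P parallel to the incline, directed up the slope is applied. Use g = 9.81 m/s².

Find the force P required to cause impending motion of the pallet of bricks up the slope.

At impending motion up the slope, friction acts down-slope at its limit: f = μ_s N.
P is parallel to the surface, so N = m g cos θ = 4010 N.
Along the incline: P = m g sin θ + μ_s N = 2410 + 0.41×4010 = 4050 N.

P ≈ 4050 N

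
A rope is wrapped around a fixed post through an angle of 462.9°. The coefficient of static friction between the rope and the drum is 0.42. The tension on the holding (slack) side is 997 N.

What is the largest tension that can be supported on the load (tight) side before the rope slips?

At impending slip the capstan equation gives T₂/T₁ = e^{μβ} with β in radians.
β = 462.9° × π/180 = 8.079 rad.
e^{μβ} = e^{0.42×8.079} = 29.76.
T₂ = T₁ · e^{μβ} = 997 × 29.76 = 29700 N.

T_max ≈ 29700 N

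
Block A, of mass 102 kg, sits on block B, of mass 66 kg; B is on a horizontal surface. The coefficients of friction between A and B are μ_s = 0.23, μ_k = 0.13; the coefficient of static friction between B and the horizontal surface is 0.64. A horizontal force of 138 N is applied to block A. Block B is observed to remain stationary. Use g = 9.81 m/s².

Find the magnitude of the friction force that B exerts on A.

f ≈ 138 N

The normal force B exerts on A is simply A's weight, N₁ = 1001 N.
So the A–B interface can sustain at most μ_s N₁ = 230.1 N of static friction.
P = 138 N is within that limit, so A and B move together (both at rest); the A–B friction is simply f₁ = P = 138 N.
By Newton's third law B feels 138 N forward from A. With B stationary, the floor's static friction on B balances it: f₂ = 138 N (well within μ_s(m_A+m_B)g = 1055 N).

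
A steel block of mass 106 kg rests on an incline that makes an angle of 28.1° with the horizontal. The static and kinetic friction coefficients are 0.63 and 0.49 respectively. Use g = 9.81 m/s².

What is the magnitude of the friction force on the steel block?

f ≈ 490 N (up the incline)

The normal reaction is N = m g cos θ = 917.3 N.
Along the slope the weight component is m g sin θ = 489.8 N; friction must supply exactly this, acting up-slope.
Static friction can supply at most μ_s N = 577.9 N.
Since |489.8| ≤ 577.9 N, the steel block remains in static equilibrium and friction takes exactly the required value.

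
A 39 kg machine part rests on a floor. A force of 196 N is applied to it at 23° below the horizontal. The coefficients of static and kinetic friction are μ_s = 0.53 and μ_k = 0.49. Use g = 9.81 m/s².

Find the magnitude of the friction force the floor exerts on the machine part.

f ≈ 180 N

The vertical component of P adds to the normal force: N = m g + P sin α = 382.6 + 76.58 = 459.2 N.
The horizontal driving force is P cos α = 180.4 N, so equilibrium needs friction f = 180.4 N.
μ_s N = 0.53 × 459.2 = 243.4 N.
Since 180.4 N does not exceed the limit, the machine part stays at rest and f = 180 N.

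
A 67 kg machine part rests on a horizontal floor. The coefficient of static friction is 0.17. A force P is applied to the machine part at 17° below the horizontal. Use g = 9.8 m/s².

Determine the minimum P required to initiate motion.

P ≈ 123 N

N = m g + P sin α (the push presses the machine part into the horizontal floor).
At impending slip, P cos α = μ_s N = μ_s (m g + P sin α).
Solving: P (cos α − μ_s sin α) = μ_s m g → P = 0.17×657/(cos 17° − 0.17 sin 17°) = 112/0.9066 = 123 N.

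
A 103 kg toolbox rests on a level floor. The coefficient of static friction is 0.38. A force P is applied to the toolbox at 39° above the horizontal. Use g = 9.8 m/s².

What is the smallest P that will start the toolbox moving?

P ≈ 377 N

N = m g − P sin α (the pull lifts the toolbox).
At impending slip, P cos α = μ_s N = μ_s (m g − P sin α).
Solving: P (cos α + μ_s sin α) = μ_s m g → P = 0.38×1010/(cos 39° + 0.38 sin 39°) = 384/1.016 = 377 N.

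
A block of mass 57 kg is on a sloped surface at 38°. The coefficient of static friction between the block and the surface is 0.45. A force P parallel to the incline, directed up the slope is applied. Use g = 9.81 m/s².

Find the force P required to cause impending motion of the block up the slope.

At impending motion up the slope, friction acts down-slope at its limit: f = μ_s N.
P is parallel to the surface, so N = m g cos θ = 441 N.
Along the incline: P = m g sin θ + μ_s N = 344 + 0.45×441 = 543 N.

P ≈ 543 N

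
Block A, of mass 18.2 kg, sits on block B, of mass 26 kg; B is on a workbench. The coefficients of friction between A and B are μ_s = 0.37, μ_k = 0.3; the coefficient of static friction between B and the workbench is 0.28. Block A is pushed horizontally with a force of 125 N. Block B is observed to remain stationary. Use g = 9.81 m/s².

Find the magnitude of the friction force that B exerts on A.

f ≈ 53.6 N

Normal force at the A–B interface: N₁ = m_A g = 178.5 N.
Maximum static friction on A from B: μ_s N₁ = 0.37×178.5 = 66.06 N.
Since P = 125 N > 66.06 N, A slides on B; the A–B friction is kinetic: f₁ = μ_k N₁ = 0.3×178.5 = 53.6 N.
B experiences an equal 53.6 N forward from A (third law). B is in equilibrium, so the floor supplies f₂ = 53.6 N of static friction (limit μ_s(m_A+m_B)g = 121.4 N, not exceeded).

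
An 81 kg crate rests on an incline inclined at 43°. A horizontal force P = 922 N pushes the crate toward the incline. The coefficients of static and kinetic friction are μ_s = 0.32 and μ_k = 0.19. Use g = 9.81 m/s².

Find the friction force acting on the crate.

f ≈ 132 N (down the incline)

Resolve perpendicular to the incline: N = m g cos θ + P sin θ = 81×9.81×cos 43° + 922×sin 43° = 1210 N.
Along the incline, the net driving force (taking up-slope positive) is P cos θ − m g sin θ = 674.3 − 541.9 = 132.4 N, so equilibrium requires friction f = -132.4 N (down-slope).
The limit of static friction is μ_s N = 387.2 N.
|f_req| = 132.4 ≤ 387.2 N → the crate is in equilibrium; friction equals the required value.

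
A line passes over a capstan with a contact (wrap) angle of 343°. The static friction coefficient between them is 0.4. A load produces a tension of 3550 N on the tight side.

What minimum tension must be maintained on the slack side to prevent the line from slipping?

Capstan equation at impending slip: T_tight/T_slack = e^{μβ}.
β = 343° = 5.986 rad; e^{μβ} = e^{0.4×5.986} = 10.96.
T_slack = T_tight / e^{μβ} = 3550 / 10.96 = 324 N.

T_min ≈ 324 N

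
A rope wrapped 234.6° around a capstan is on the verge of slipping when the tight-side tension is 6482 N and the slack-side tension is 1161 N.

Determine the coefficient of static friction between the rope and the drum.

μ ≈ 0.42

T₂/T₁ = e^{μβ} → μ = ln(T₂/T₁)/β.
β = 234.6° = 4.095 rad.
μ = ln(6482/1161)/4.095 = ln(5.583)/4.095 = 0.42.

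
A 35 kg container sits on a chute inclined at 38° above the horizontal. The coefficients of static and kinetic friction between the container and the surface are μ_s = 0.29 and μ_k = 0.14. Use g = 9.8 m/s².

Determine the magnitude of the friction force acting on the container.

f ≈ 37.8 N (up the incline)

Normal force: N = m g cos θ = 35 × 9.8 × cos 38° = 270.3 N.
For equilibrium along the incline, friction must balance the weight component: f = m g sin θ = 211.2 N up the slope.
Maximum static friction available: μ_s N = 0.29 × 270.3 = 78.38 N.
|211.2| exceeds 78.38 N, so the container slips down-slope; friction is kinetic, f = μ_k N = 0.14×270.3 = 37.8 N.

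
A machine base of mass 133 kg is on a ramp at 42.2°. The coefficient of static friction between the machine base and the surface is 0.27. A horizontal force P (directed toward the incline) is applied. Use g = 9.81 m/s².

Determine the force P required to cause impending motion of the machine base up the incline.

At impending motion up the slope, friction acts down-slope at its limit: f = μ_s N.
Perpendicular to the incline: N = m g cos θ + P sin θ.
Along the incline: P cos θ = m g sin θ + μ_s N = m g sin θ + μ_s (m g cos θ + P sin θ).
Solving, P (cos θ − μ_s sin θ) = m g (sin θ + μ_s cos θ), so P = 133×9.81×(sin 42.2° + 0.27 cos 42.2°)/(cos 42.2° − 0.27 sin 42.2°) = 1300×0.8717/0.5594 = 2030 N.

P ≈ 2030 N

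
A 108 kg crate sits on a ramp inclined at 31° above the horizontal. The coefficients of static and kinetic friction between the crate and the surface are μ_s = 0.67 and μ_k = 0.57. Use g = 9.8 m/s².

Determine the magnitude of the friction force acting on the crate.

f ≈ 545 N (up the incline)

Normal force: N = m g cos θ = 108 × 9.8 × cos 31° = 907.2 N.
Along the slope the weight component is m g sin θ = 545.1 N; friction must supply exactly this, acting up-slope.
Maximum static friction available: μ_s N = 0.67 × 907.2 = 607.8 N.
Since |545.1| ≤ 607.8 N, no slip — friction simply equals what equilibrium demands.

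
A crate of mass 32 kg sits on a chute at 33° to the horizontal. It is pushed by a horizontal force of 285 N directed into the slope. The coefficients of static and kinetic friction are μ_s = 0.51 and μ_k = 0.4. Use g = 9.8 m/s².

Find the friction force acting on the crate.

f ≈ 68.2 N (down the incline)

The horizontal push has a component P sin θ into the surface, so N = m g cos θ + P sin θ = 263 + 155.2 = 418.2 N.
Parallel to the incline: P cos θ − m g sin θ = 239 − 170.8 = 68.22 N; the friction needed to balance this is 68.22 N acting down the slope.
The limit of static friction is μ_s N = 213.3 N.
Since 68.22 N is within the 213.3 N limit, the crate stays put and friction is exactly 68.2 N.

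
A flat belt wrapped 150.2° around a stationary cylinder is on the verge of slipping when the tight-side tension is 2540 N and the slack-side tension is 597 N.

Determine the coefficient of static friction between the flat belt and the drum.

μ ≈ 0.552

T₂/T₁ = e^{μβ} → μ = ln(T₂/T₁)/β.
β = 150.2° = 2.621 rad.
μ = ln(2540/597)/2.621 = ln(4.255)/2.621 = 0.552.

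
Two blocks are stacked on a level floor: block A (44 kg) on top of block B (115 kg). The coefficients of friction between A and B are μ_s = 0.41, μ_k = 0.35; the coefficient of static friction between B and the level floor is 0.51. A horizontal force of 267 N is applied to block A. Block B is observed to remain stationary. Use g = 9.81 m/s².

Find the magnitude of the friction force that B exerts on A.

f ≈ 151 N

Normal force at the A–B interface: N₁ = m_A g = 431.6 N.
Maximum static friction on A from B: μ_s N₁ = 0.41×431.6 = 177 N.
P = 267 N exceeds that limit, so A slips over B and the interface friction becomes kinetic: f₁ = μ_k N₁ = 0.35×431.6 = 151 N.
B experiences an equal 151 N forward from A (third law). B is in equilibrium, so the floor supplies f₂ = 151 N of static friction (limit μ_s(m_A+m_B)g = 795.5 N, not exceeded).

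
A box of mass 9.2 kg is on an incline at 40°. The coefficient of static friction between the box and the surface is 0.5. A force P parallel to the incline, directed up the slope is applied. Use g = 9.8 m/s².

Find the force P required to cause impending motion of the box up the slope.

At impending motion up the slope, friction acts down-slope at its limit: f = μ_s N.
P is parallel to the surface, so N = m g cos θ = 69.1 N.
Along the incline: P = m g sin θ + μ_s N = 58 + 0.5×69.1 = 92.5 N.

P ≈ 92.5 N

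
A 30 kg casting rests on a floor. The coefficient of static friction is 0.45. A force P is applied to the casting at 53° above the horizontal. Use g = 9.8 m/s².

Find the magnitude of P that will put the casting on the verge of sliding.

P ≈ 138 N

N = m g − P sin α (the pull lifts the casting).
At impending slip, P cos α = μ_s N = μ_s (m g − P sin α).
Solving: P (cos α + μ_s sin α) = μ_s m g → P = 0.45×294/(cos 53° + 0.45 sin 53°) = 132/0.9612 = 138 N.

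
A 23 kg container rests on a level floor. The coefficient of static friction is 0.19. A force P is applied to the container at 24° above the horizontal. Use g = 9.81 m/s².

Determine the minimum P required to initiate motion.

P ≈ 43.3 N

N = m g − P sin α (the pull lifts the container).
At impending slip, P cos α = μ_s N = μ_s (m g − P sin α).
Solving: P (cos α + μ_s sin α) = μ_s m g → P = 0.19×226/(cos 24° + 0.19 sin 24°) = 42.9/0.9908 = 43.3 N.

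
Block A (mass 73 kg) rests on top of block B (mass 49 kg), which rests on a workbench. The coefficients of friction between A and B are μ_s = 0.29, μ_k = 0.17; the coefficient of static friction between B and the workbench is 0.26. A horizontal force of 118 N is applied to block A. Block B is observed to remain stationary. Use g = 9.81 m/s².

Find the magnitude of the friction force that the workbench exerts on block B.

Between the blocks, N₁ = m_A g = 716.1 N.
Maximum static friction on A from B: μ_s N₁ = 0.29×716.1 = 207.7 N.
Since P = 118 N ≤ 207.7 N, A does not slip on B; friction on A equals P = 118 N.
By Newton's third law B feels 118 N forward from A. With B stationary, the floor's static friction on B balances it: f₂ = 118 N (well within μ_s(m_A+m_B)g = 311.2 N).

f ≈ 118 N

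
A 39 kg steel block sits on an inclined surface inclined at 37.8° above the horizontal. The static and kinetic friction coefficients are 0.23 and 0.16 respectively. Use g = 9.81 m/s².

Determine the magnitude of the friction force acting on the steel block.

Normal force: N = m g cos θ = 39 × 9.81 × cos 37.8° = 302.3 N.
Along the slope the weight component is m g sin θ = 234.5 N; friction must supply exactly this, acting up-slope.
Static friction can supply at most μ_s N = 69.53 N.
Since |234.5| > 69.53 N, static friction cannot hold it; the steel block slides down the incline and kinetic friction applies: f = μ_k N = 0.16 × 302.3 = 48.4 N.

f ≈ 48.4 N (up the incline)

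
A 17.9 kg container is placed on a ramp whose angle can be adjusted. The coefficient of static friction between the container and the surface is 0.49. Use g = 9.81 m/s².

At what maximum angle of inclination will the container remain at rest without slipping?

θ_max ≈ 26.1°

At the slip threshold, m g sin θ = μ_s · m g cos θ, so tan θ = μ_s.
θ_max = arctan(0.49) = 26.1°.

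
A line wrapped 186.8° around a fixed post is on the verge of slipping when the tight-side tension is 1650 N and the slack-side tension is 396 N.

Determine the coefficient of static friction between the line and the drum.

T₂/T₁ = e^{μβ} → μ = ln(T₂/T₁)/β.
β = 186.8° = 3.26 rad.
μ = ln(1650/396)/3.26 = ln(4.167)/3.26 = 0.438.

μ ≈ 0.438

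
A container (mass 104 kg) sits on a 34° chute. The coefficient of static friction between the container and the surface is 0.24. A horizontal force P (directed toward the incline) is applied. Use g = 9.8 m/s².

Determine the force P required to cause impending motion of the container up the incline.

P ≈ 1110 N

At impending motion up the slope, friction acts down-slope at its limit: f = μ_s N.
Perpendicular to the incline: N = m g cos θ + P sin θ.
Along the incline: P cos θ = m g sin θ + μ_s N = m g sin θ + μ_s (m g cos θ + P sin θ).
Solving, P (cos θ − μ_s sin θ) = m g (sin θ + μ_s cos θ), so P = 104×9.8×(sin 34° + 0.24 cos 34°)/(cos 34° − 0.24 sin 34°) = 1020×0.7582/0.6948 = 1110 N.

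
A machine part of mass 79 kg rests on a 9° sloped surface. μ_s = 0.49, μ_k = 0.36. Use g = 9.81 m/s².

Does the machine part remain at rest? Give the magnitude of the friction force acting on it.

N = m g cos θ = 765 N.
Down-slope weight component: m g sin θ = 121 N.
μ_s N = 375 N.
121 ≤ 375 N, so it stays put; friction = 121 N.

f ≈ 121 N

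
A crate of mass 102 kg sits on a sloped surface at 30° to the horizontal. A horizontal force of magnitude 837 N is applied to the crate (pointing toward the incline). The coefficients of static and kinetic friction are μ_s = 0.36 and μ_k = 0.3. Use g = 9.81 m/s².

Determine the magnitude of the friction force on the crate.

f ≈ 225 N (down the incline)

The horizontal push has a component P sin θ into the surface, so N = m g cos θ + P sin θ = 866.6 + 418.5 = 1285 N.
Along the incline, the net driving force (taking up-slope positive) is P cos θ − m g sin θ = 724.9 − 500.3 = 224.6 N, so equilibrium requires friction f = -224.6 N (down-slope).
Maximum static friction: μ_s N = 0.36 × 1285 = 462.6 N.
Since 224.6 N is within the 462.6 N limit, the crate stays put and friction is exactly 225 N.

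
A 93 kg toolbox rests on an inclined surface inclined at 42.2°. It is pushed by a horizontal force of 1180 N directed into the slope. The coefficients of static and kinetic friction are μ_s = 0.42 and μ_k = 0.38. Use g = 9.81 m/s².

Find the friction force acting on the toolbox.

The horizontal push has a component P sin θ into the surface, so N = m g cos θ + P sin θ = 675.9 + 792.6 = 1468 N.
Parallel to the incline: P cos θ − m g sin θ = 874.1 − 612.8 = 261.3 N; the friction needed to balance this is 261.3 N acting down the slope.
Maximum static friction: μ_s N = 0.42 × 1468 = 616.8 N.
Since 261.3 N is within the 616.8 N limit, the toolbox stays put and friction is exactly 261 N.

f ≈ 261 N (down the incline)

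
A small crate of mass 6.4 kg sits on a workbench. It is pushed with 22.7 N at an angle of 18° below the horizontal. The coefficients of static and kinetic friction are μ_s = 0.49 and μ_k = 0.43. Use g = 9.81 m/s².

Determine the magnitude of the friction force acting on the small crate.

N = m g + P sin α = 62.78 + 22.7×sin 18° = 69.8 N.
For equilibrium, f = P cos α = 22.7×cos 18° = 21.59 N.
The static-friction limit is μ_s N = 34.2 N.
21.59 ≤ 34.2 N → static; friction equals the required 21.6 N.

f ≈ 21.6 N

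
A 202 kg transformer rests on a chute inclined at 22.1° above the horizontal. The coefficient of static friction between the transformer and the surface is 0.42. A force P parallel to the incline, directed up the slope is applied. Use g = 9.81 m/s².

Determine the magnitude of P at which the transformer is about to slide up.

P ≈ 1520 N

At impending motion up the slope, friction acts down-slope at its limit: f = μ_s N.
P is parallel to the surface, so N = m g cos θ = 1840 N.
Along the incline: P = m g sin θ + μ_s N = 746 + 0.42×1840 = 1520 N.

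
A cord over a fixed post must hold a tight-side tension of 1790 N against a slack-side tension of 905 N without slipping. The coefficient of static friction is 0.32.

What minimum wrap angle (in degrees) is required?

T₂/T₁ = e^{μβ} → β = ln(T₂/T₁)/μ.
β = ln(1790/905)/0.32 = 0.682/0.32 = 2.131 rad.
In degrees: β = 2.131 × 180/π = 122°.

β_min ≈ 122°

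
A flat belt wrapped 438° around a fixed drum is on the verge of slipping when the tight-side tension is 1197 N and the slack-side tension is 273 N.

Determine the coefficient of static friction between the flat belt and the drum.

T₂/T₁ = e^{μβ} → μ = ln(T₂/T₁)/β.
β = 438° = 7.645 rad.
μ = ln(1197/273)/7.645 = ln(4.385)/7.645 = 0.193.

μ ≈ 0.193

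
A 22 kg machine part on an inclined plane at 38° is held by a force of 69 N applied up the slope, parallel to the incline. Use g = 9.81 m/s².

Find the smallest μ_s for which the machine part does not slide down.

N = m g cos θ = 170.1 N.
Friction must make up the shortfall along the incline: f = m g sin θ − P = 132.9 − 69 = 63.87 N.
At the threshold f = μ_s N, so μ_s,min = 63.87/170.1 = 0.376.

μ_s,min ≈ 0.376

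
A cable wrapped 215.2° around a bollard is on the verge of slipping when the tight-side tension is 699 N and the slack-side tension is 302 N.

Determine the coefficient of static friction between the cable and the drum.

μ ≈ 0.223

T₂/T₁ = e^{μβ} → μ = ln(T₂/T₁)/β.
β = 215.2° = 3.756 rad.
μ = ln(699/302)/3.756 = ln(2.315)/3.756 = 0.223.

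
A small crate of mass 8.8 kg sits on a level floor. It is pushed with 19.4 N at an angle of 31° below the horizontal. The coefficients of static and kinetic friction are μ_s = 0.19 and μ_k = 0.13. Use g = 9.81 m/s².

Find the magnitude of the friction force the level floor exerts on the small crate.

N = m g + P sin α = 86.33 + 19.4×sin 31° = 96.32 N.
For equilibrium, f = P cos α = 19.4×cos 31° = 16.63 N.
μ_s N = 0.19 × 96.32 = 18.3 N.
Since 16.63 N does not exceed the limit, the small crate stays at rest and f = 16.6 N.

f ≈ 16.6 N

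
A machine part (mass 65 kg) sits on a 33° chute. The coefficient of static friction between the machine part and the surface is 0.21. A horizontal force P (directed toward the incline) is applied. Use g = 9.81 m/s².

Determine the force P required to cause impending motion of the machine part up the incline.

P ≈ 635 N

At impending motion up the slope, friction acts down-slope at its limit: f = μ_s N.
Perpendicular to the incline: N = m g cos θ + P sin θ.
Along the incline: P cos θ = m g sin θ + μ_s N = m g sin θ + μ_s (m g cos θ + P sin θ).
Solving, P (cos θ − μ_s sin θ) = m g (sin θ + μ_s cos θ), so P = 65×9.81×(sin 33° + 0.21 cos 33°)/(cos 33° − 0.21 sin 33°) = 638×0.7208/0.7243 = 635 N.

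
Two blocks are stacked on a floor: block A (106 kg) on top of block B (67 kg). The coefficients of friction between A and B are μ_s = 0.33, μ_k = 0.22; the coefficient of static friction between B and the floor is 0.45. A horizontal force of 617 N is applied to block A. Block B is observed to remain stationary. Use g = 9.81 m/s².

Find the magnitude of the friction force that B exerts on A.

f ≈ 229 N

The normal force B exerts on A is simply A's weight, N₁ = 1040 N.
So the A–B interface can sustain at most μ_s N₁ = 343.2 N of static friction.
Since P = 617 N > 343.2 N, A slides on B; the A–B friction is kinetic: f₁ = μ_k N₁ = 0.22×1040 = 229 N.
B experiences an equal 229 N forward from A (third law). B is in equilibrium, so the floor supplies f₂ = 229 N of static friction (limit μ_s(m_A+m_B)g = 763.7 N, not exceeded).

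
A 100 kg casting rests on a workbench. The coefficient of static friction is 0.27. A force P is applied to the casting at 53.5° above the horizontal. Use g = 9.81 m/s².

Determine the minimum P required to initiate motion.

P ≈ 326 N

N = m g − P sin α (the pull lifts the casting).
At impending slip, P cos α = μ_s N = μ_s (m g − P sin α).
Solving: P (cos α + μ_s sin α) = μ_s m g → P = 0.27×981/(cos 53.5° + 0.27 sin 53.5°) = 265/0.8119 = 326 N.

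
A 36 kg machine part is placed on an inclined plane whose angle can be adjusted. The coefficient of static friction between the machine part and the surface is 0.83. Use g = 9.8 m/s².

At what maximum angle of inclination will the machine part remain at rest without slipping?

At the slip threshold, m g sin θ = μ_s · m g cos θ, so tan θ = μ_s.
θ_max = arctan(0.83) = 39.7°.

θ_max ≈ 39.7°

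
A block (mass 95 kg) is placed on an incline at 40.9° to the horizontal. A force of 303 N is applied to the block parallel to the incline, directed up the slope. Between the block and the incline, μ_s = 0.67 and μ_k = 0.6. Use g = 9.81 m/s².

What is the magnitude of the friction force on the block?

f ≈ 307 N (up the incline)

Normal force: N = m g cos θ = 95 × 9.81 × cos 40.9° = 704.4 N.
The friction needed for equilibrium is m g sin θ − P = 610.2 − 303 = 307.2 N, measured positive up-slope.
Static friction can supply at most μ_s N = 472 N.
Since |307.2| ≤ 472 N, no slip — friction simply equals what equilibrium demands.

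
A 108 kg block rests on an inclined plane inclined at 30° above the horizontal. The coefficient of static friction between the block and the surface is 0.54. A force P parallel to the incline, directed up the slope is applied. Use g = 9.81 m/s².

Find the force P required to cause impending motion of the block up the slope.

P ≈ 1030 N

At impending motion up the slope, friction acts down-slope at its limit: f = μ_s N.
P is parallel to the surface, so N = m g cos θ = 918 N.
Along the incline: P = m g sin θ + μ_s N = 530 + 0.54×918 = 1030 N.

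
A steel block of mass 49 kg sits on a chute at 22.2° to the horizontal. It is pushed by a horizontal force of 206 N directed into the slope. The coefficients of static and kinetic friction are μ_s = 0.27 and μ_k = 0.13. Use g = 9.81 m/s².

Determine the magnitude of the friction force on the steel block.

f ≈ 9.11 N (down the incline)

Normal direction: N = m g cos θ + P sin θ = 522.9 N.
Parallel to the incline: P cos θ − m g sin θ = 190.7 − 181.6 = 9.105 N; the friction needed to balance this is 9.105 N acting down the slope.
The limit of static friction is μ_s N = 141.2 N.
|f_req| = 9.105 ≤ 141.2 N → the steel block is in equilibrium; friction equals the required value.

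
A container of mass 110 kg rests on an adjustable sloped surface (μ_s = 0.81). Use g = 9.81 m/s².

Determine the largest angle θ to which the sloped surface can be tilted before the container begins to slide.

θ_max ≈ 39°

At the slip threshold, m g sin θ = μ_s · m g cos θ, so tan θ = μ_s.
θ_max = arctan(0.81) = 39°.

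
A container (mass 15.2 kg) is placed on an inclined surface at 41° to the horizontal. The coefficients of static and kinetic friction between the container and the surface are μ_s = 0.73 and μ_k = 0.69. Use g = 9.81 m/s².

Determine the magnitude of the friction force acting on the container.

f ≈ 77.7 N (up the incline)

Perpendicular to the surface, N = m g cos θ = 15.2·9.81·cos 41° = 112.5 N.
Along the slope the weight component is m g sin θ = 97.83 N; friction must supply exactly this, acting up-slope.
The static-friction ceiling is μ_s N = 0.73 × 112.5 = 82.15 N.
Since |97.83| > 82.15 N, static friction cannot hold it; the container slides down the incline and kinetic friction applies: f = μ_k N = 0.69 × 112.5 = 77.7 N.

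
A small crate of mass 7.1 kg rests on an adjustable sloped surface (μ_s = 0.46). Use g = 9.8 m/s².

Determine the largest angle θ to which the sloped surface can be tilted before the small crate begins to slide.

At the slip threshold, m g sin θ = μ_s · m g cos θ, so tan θ = μ_s.
θ_max = arctan(0.46) = 24.7°.

θ_max ≈ 24.7°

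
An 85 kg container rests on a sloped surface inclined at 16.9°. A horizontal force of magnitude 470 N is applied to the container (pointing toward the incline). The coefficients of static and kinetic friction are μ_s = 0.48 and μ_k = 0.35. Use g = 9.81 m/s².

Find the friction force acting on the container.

f ≈ 207 N (down the incline)

Resolve perpendicular to the incline: N = m g cos θ + P sin θ = 85×9.81×cos 16.9° + 470×sin 16.9° = 934.5 N.
Parallel to the incline: P cos θ − m g sin θ = 449.7 − 242.4 = 207.3 N; the friction needed to balance this is 207.3 N acting down the slope.
Maximum static friction: μ_s N = 0.48 × 934.5 = 448.5 N.
|f_req| = 207.3 ≤ 448.5 N → the container is in equilibrium; friction equals the required value.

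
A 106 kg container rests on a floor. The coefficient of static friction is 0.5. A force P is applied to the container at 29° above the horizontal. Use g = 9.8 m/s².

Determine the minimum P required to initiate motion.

N = m g − P sin α (the pull lifts the container).
At impending slip, P cos α = μ_s N = μ_s (m g − P sin α).
Solving: P (cos α + μ_s sin α) = μ_s m g → P = 0.5×1040/(cos 29° + 0.5 sin 29°) = 519/1.117 = 465 N.

P ≈ 465 N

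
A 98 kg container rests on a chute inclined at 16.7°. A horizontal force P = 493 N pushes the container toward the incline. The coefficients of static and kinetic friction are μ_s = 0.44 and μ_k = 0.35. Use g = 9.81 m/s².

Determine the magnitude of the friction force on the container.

Normal direction: N = m g cos θ + P sin θ = 1063 N.
Parallel to the incline: P cos θ − m g sin θ = 472.2 − 276.3 = 195.9 N; the friction needed to balance this is 195.9 N acting down the slope.
The limit of static friction is μ_s N = 467.5 N.
Since 195.9 N is within the 467.5 N limit, the container stays put and friction is exactly 196 N.

f ≈ 196 N (down the incline)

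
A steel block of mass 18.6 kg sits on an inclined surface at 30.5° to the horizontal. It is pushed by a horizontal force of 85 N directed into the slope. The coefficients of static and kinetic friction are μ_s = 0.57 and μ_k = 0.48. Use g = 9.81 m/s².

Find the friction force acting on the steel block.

The horizontal push has a component P sin θ into the surface, so N = m g cos θ + P sin θ = 157.2 + 43.14 = 200.4 N.
Parallel to the incline: P cos θ − m g sin θ = 73.24 − 92.61 = -19.37 N; the friction needed to balance this is 19.37 N acting up the slope.
The limit of static friction is μ_s N = 114.2 N.
|f_req| = 19.37 ≤ 114.2 N → the steel block is in equilibrium; friction equals the required value.

f ≈ 19.4 N (up the incline)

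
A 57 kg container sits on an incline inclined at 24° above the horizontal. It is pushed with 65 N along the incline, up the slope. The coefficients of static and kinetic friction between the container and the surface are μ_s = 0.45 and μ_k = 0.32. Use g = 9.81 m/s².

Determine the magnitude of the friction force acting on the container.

f ≈ 162 N (up the incline)

The normal reaction is N = m g cos θ = 510.8 N.
The friction needed for equilibrium is m g sin θ − P = 227.4 − 65 = 162.4 N, measured positive up-slope.
Static friction can supply at most μ_s N = 229.9 N.
Since |162.4| ≤ 229.9 N, no slip — friction simply equals what equilibrium demands.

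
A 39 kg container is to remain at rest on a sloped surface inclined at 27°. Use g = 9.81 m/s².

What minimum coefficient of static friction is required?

μ_s,min ≈ 0.51

At the slip threshold m g sin θ = μ_s m g cos θ, so μ_s,min = tan θ.
μ_s,min = tan 27° = 0.51.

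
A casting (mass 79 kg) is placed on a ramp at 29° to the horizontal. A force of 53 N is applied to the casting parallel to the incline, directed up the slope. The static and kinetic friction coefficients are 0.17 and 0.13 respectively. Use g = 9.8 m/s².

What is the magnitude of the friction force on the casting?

f ≈ 88 N (up the incline)

Perpendicular to the surface, N = m g cos θ = 79·9.8·cos 29° = 677.1 N.
The friction needed for equilibrium is m g sin θ − P = 375.3 − 53 = 322.3 N, measured positive up-slope.
Maximum static friction available: μ_s N = 0.17 × 677.1 = 115.1 N.
|322.3| exceeds 115.1 N, so the casting slips down-slope; friction is kinetic, f = μ_k N = 0.13×677.1 = 88 N.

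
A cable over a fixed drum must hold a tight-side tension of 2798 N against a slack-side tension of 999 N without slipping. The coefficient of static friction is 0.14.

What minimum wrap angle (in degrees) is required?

T₂/T₁ = e^{μβ} → β = ln(T₂/T₁)/μ.
β = ln(2798/999)/0.14 = 1.03/0.14 = 7.356 rad.
In degrees: β = 7.356 × 180/π = 421°.

β_min ≈ 421°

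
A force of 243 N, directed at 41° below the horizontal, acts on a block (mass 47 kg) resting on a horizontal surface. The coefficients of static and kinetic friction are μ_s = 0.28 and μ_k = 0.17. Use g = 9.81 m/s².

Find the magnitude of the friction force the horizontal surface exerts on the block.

f ≈ 105 N

The vertical component of P adds to the normal force: N = m g + P sin α = 461.1 + 159.4 = 620.5 N.
Horizontally, friction must balance P cos α = 183.4 N.
μ_s N = 0.28 × 620.5 = 173.7 N.
183.4 > 173.7 N → the block slides; f = μ_k N = 0.17×620.5 = 105 N.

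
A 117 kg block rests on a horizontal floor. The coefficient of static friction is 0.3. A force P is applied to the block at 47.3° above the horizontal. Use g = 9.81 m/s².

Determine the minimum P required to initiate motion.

P ≈ 383 N

N = m g − P sin α (the pull lifts the block).
At impending slip, P cos α = μ_s N = μ_s (m g − P sin α).
Solving: P (cos α + μ_s sin α) = μ_s m g → P = 0.3×1150/(cos 47.3° + 0.3 sin 47.3°) = 344/0.8986 = 383 N.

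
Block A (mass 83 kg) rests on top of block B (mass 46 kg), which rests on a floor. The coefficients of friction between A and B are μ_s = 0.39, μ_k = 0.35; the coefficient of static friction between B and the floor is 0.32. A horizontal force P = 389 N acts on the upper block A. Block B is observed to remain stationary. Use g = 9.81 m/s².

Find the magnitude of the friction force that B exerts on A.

f ≈ 285 N

Between the blocks, N₁ = m_A g = 814.2 N.
So the A–B interface can sustain at most μ_s N₁ = 317.5 N of static friction.
Since P = 389 N > 317.5 N, A slides on B; the A–B friction is kinetic: f₁ = μ_k N₁ = 0.35×814.2 = 285 N.
B experiences an equal 285 N forward from A (third law). B is in equilibrium, so the floor supplies f₂ = 285 N of static friction (limit μ_s(m_A+m_B)g = 405 N, not exceeded).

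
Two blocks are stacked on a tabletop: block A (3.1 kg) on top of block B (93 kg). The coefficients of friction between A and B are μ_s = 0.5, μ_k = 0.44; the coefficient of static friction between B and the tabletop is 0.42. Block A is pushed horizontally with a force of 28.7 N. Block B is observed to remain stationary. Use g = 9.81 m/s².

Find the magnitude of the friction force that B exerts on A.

Between the blocks, N₁ = m_A g = 30.41 N.
So the A–B interface can sustain at most μ_s N₁ = 15.21 N of static friction.
Since P = 28.7 N > 15.21 N, A slides on B; the A–B friction is kinetic: f₁ = μ_k N₁ = 0.44×30.41 = 13.4 N.
B experiences an equal 13.4 N forward from A (third law). B is in equilibrium, so the floor supplies f₂ = 13.4 N of static friction (limit μ_s(m_A+m_B)g = 396 N, not exceeded).

f ≈ 13.4 N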